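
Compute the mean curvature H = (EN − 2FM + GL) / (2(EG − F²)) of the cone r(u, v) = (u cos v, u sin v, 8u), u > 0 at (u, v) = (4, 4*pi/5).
H = sqrt(65)/65

With E = 65, F = 0, G = u^2, L = 0, M = 0, N = 8*sqrt(65)*u^2/(65*Abs(u)), assemble
  H = (EN − 2FM + GL) / (2(EG − F²)) = 4*sqrt(65)/(65*Abs(u)).
At (u, v) = (4, 4*pi/5): H = sqrt(65)/65.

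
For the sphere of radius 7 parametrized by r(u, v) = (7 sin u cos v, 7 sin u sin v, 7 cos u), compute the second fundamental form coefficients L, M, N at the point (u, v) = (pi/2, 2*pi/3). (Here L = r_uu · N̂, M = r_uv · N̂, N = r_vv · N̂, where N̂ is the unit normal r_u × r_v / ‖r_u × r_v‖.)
L = -7;  M = 0;  N = -7

Compute the unit normal N̂(u, v) = (sin(u)^2*cos(v)/Abs(sin(u)), sin(u)^2*sin(v)/Abs(sin(u)), sin(2*u)/(2*Abs(sin(u)))), and the second partials r_uu, r_uv, r_vv. Take dot products:
  L(u, v) = r_uu · N̂ = -7*sin(u)/Abs(sin(u)),
  M(u, v) = r_uv · N̂ = 0,
  N(u, v) = r_vv · N̂ = -7*sin(u)^3/Abs(sin(u)).
Evaluating at (u, v) = (pi/2, 2*pi/3):
  L = -7, M = 0, N = -7.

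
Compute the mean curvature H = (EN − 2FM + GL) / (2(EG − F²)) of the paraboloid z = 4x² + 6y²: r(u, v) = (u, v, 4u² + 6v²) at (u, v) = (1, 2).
H = 2698*sqrt(641)/410881

With E = 64*u^2 + 1, F = 96*u*v, G = 144*v^2 + 1, L = 8/sqrt(64*u^2 + 144*v^2 + 1), M = 0, N = 12/sqrt(64*u^2 + 144*v^2 + 1), assemble
  H = (EN − 2FM + GL) / (2(EG − F²)) = 2*(192*u^2 + 288*v^2 + 5)/(64*u^2 + 144*v^2 + 1)^(3/2).
At (u, v) = (1, 2): H = 2698*sqrt(641)/410881.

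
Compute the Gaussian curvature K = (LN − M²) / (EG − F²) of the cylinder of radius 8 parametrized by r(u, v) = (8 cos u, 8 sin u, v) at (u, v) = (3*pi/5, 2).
K = 0

Coefficients of the first fundamental form: E = 64, F = 0, G = 1.
Coefficients of the second fundamental form: L = -8, M = 0, N = 0.
Assemble K = (LN − M²)/(EG − F²) = 0. At (u, v) = (3*pi/5, 2): K = 0.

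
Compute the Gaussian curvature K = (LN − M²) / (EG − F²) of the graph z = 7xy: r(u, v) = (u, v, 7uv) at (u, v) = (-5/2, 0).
K = -784/1510441

Coefficients of the first fundamental form: E = 49*v^2 + 1, F = 49*u*v, G = 49*u^2 + 1.
Coefficients of the second fundamental form: L = 0, M = 7/sqrt(49*u^2 + 49*v^2 + 1), N = 0.
Assemble K = (LN − M²)/(EG − F²) = -49/(2401*u^4 + 4802*u^2*v^2 + 98*u^2 + 2401*v^4 + 98*v^2 + 1). At (u, v) = (-5/2, 0): K = -784/1510441.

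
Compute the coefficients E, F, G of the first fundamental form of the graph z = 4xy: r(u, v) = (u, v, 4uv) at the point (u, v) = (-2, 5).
E = 401;  F = -160;  G = 65

Partials: r_u = (1, 0, 4*v), r_v = (0, 1, 4*u). As functions of (u, v):
  E = r_u · r_u = 16*v^2 + 1,
  F = r_u · r_v = 16*u*v,
  G = r_v · r_v = 16*u^2 + 1.
Evaluating at (u, v) = (-2, 5): E = 401, F = -160, G = 65.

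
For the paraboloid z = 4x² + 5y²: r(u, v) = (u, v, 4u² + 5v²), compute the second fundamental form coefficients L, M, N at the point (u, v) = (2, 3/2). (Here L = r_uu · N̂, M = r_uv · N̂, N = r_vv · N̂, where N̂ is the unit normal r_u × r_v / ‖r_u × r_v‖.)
L = 4*sqrt(482)/241;  M = 0;  N = 5*sqrt(482)/241

Compute the unit normal N̂(u, v) = (-8*u/sqrt(64*u^2 + 100*v^2 + 1), -10*v/sqrt(64*u^2 + 100*v^2 + 1), 1/sqrt(64*u^2 + 100*v^2 + 1)), and the second partials r_uu, r_uv, r_vv. Take dot products:
  L(u, v) = r_uu · N̂ = 8/sqrt(64*u^2 + 100*v^2 + 1),
  M(u, v) = r_uv · N̂ = 0,
  N(u, v) = r_vv · N̂ = 10/sqrt(64*u^2 + 100*v^2 + 1).
Evaluating at (u, v) = (2, 3/2):
  L = 4*sqrt(482)/241, M = 0, N = 5*sqrt(482)/241.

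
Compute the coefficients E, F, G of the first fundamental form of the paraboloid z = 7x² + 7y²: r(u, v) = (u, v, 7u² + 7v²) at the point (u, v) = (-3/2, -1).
E = 442;  F = 294;  G = 197

Partials: r_u = (1, 0, 14*u), r_v = (0, 1, 14*v). As functions of (u, v):
  E = r_u · r_u = 196*u^2 + 1,
  F = r_u · r_v = 196*u*v,
  G = r_v · r_v = 196*v^2 + 1.
Evaluating at (u, v) = (-3/2, -1): E = 442, F = 294, G = 197.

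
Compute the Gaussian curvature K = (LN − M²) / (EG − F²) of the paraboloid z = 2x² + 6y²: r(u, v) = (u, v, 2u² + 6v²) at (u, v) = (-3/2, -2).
K = 48/375769

Coefficients of the first fundamental form: E = 16*u^2 + 1, F = 48*u*v, G = 144*v^2 + 1.
Coefficients of the second fundamental form: L = 4/sqrt(16*u^2 + 144*v^2 + 1), M = 0, N = 12/sqrt(16*u^2 + 144*v^2 + 1).
Assemble K = (LN − M²)/(EG − F²) = 48/(256*u^4 + 4608*u^2*v^2 + 32*u^2 + 20736*v^4 + 288*v^2 + 1). At (u, v) = (-3/2, -2): K = 48/375769.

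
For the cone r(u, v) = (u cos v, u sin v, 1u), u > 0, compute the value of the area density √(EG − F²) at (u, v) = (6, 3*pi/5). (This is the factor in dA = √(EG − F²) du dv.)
√(EG − F²)|_{(6, 3*pi/5)} = 6*sqrt(2)

E = 2, F = 0, G = u^2, so EG − F² = 2*u^2. Taking the positive square root: √(EG − F²) = sqrt(2)*Abs(u). At (u, v) = (6, 3*pi/5): 6*sqrt(2).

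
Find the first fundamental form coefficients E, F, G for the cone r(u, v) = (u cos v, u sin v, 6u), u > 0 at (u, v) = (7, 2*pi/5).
E = 37;  F = 0;  G = 49

Partials: r_u = (cos(v), sin(v), 6), r_v = (-u*sin(v), u*cos(v), 0). As functions of (u, v):
  E = r_u · r_u = 37,
  F = r_u · r_v = 0,
  G = r_v · r_v = u^2.
Evaluating at (u, v) = (7, 2*pi/5): E = 37, F = 0, G = 49.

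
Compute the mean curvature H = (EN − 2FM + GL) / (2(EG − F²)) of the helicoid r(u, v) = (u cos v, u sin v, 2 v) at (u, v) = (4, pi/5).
H = 0

With E = 1, F = 0, G = u^2 + 4, L = 0, M = -2/sqrt(u^2 + 4), N = 0, assemble
  H = (EN − 2FM + GL) / (2(EG − F²)) = 0.
At (u, v) = (4, pi/5): H = 0.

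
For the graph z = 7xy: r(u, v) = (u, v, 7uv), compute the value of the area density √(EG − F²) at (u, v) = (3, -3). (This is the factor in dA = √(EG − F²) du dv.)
√(EG − F²)|_{(3, -3)} = sqrt(883)

E = 49*v^2 + 1, F = 49*u*v, G = 49*u^2 + 1, so EG − F² = 49*u^2 + 49*v^2 + 1. Taking the positive square root: √(EG − F²) = sqrt(49*u^2 + 49*v^2 + 1). At (u, v) = (3, -3): sqrt(883).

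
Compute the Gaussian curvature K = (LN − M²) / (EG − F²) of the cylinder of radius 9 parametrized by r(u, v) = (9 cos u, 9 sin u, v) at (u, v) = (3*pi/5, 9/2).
K = 0

Coefficients of the first fundamental form: E = 81, F = 0, G = 1.
Coefficients of the second fundamental form: L = -9, M = 0, N = 0.
Assemble K = (LN − M²)/(EG − F²) = 0. At (u, v) = (3*pi/5, 9/2): K = 0.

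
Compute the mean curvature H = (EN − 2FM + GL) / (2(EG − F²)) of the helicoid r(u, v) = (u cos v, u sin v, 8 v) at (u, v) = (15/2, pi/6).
H = 0

With E = 1, F = 0, G = u^2 + 64, L = 0, M = -8/sqrt(u^2 + 64), N = 0, assemble
  H = (EN − 2FM + GL) / (2(EG − F²)) = 0.
At (u, v) = (15/2, pi/6): H = 0.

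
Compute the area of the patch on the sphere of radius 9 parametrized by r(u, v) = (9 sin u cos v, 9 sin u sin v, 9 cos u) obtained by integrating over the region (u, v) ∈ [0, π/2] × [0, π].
Area = 81*pi

Area = ∫∫ √(EG − F²) du dv with √(EG − F²) = 81*Abs(sin(u)). Integrating over [0, π/2] × [0, π] gives 81*pi.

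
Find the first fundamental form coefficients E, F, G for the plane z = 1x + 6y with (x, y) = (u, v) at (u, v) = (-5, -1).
E = 2;  F = 6;  G = 37

Partials: r_u = (1, 0, 1), r_v = (0, 1, 6). As functions of (u, v):
  E = r_u · r_u = 2,
  F = r_u · r_v = 6,
  G = r_v · r_v = 37.
Evaluating at (u, v) = (-5, -1): E = 2, F = 6, G = 37.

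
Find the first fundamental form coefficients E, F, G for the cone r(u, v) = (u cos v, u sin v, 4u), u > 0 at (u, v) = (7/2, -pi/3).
E = 17;  F = 0;  G = 49/4

Partials: r_u = (cos(v), sin(v), 4), r_v = (-u*sin(v), u*cos(v), 0). As functions of (u, v):
  E = r_u · r_u = 17,
  F = r_u · r_v = 0,
  G = r_v · r_v = u^2.
Evaluating at (u, v) = (7/2, -pi/3): E = 17, F = 0, G = 49/4.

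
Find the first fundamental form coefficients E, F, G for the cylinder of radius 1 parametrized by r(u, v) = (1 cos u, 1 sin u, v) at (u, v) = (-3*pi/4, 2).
E = 1;  F = 0;  G = 1

Partials: r_u = (-sin(u), cos(u), 0), r_v = (0, 0, 1). As functions of (u, v):
  E = r_u · r_u = 1,
  F = r_u · r_v = 0,
  G = r_v · r_v = 1.
Evaluating at (u, v) = (-3*pi/4, 2): E = 1, F = 0, G = 1.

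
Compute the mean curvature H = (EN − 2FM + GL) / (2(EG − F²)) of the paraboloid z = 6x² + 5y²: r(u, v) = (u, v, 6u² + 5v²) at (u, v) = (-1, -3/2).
H = 2081*sqrt(370)/136900

With E = 144*u^2 + 1, F = 120*u*v, G = 100*v^2 + 1, L = 12/sqrt(144*u^2 + 100*v^2 + 1), M = 0, N = 10/sqrt(144*u^2 + 100*v^2 + 1), assemble
  H = (EN − 2FM + GL) / (2(EG − F²)) = (720*u^2 + 600*v^2 + 11)/(144*u^2 + 100*v^2 + 1)^(3/2).
At (u, v) = (-1, -3/2): H = 2081*sqrt(370)/136900.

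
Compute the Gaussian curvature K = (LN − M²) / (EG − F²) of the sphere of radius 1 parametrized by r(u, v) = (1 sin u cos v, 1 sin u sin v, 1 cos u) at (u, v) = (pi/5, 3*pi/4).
K = 1

Coefficients of the first fundamental form: E = 1, F = 0, G = sin(u)^2.
Coefficients of the second fundamental form: L = -sin(u)/Abs(sin(u)), M = 0, N = -sin(u)^3/Abs(sin(u)).
Assemble K = (LN − M²)/(EG − F²) = 1. At (u, v) = (pi/5, 3*pi/4): K = 1.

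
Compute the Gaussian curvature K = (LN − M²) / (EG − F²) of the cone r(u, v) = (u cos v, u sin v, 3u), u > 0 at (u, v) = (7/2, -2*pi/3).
K = 0

Coefficients of the first fundamental form: E = 10, F = 0, G = u^2.
Coefficients of the second fundamental form: L = 0, M = 0, N = 3*sqrt(10)*u^2/(10*Abs(u)).
Assemble K = (LN − M²)/(EG − F²) = 0. At (u, v) = (7/2, -2*pi/3): K = 0.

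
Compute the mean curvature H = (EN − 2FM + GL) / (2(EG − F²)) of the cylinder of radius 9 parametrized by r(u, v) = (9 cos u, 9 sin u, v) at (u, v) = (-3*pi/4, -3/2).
H = -1/18

With E = 81, F = 0, G = 1, L = -9, M = 0, N = 0, assemble
  H = (EN − 2FM + GL) / (2(EG − F²)) = -1/18.
At (u, v) = (-3*pi/4, -3/2): H = -1/18.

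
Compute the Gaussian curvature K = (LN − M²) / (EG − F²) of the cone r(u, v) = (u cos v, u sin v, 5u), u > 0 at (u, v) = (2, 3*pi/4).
K = 0

Coefficients of the first fundamental form: E = 26, F = 0, G = u^2.
Coefficients of the second fundamental form: L = 0, M = 0, N = 5*sqrt(26)*u^2/(26*Abs(u)).
Assemble K = (LN − M²)/(EG − F²) = 0. At (u, v) = (2, 3*pi/4): K = 0.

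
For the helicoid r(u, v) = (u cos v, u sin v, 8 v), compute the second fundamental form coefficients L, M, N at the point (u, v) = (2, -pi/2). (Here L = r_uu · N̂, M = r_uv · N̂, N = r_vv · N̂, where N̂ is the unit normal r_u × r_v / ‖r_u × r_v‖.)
L = 0;  M = -4*sqrt(17)/17;  N = 0

Compute the unit normal N̂(u, v) = (8*sin(v)/sqrt(u^2 + 64), -8*cos(v)/sqrt(u^2 + 64), u/sqrt(u^2 + 64)), and the second partials r_uu, r_uv, r_vv. Take dot products:
  L(u, v) = r_uu · N̂ = 0,
  M(u, v) = r_uv · N̂ = -8/sqrt(u^2 + 64),
  N(u, v) = r_vv · N̂ = 0.
Evaluating at (u, v) = (2, -pi/2):
  L = 0, M = -4*sqrt(17)/17, N = 0.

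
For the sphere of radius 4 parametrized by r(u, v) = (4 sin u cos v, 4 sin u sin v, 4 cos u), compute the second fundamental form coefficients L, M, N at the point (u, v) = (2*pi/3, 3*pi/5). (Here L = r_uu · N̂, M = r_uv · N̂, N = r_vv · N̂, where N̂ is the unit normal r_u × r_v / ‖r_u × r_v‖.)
L = -4;  M = 0;  N = -3

Compute the unit normal N̂(u, v) = (sin(u)^2*cos(v)/Abs(sin(u)), sin(u)^2*sin(v)/Abs(sin(u)), sin(2*u)/(2*Abs(sin(u)))), and the second partials r_uu, r_uv, r_vv. Take dot products:
  L(u, v) = r_uu · N̂ = -4*sin(u)/Abs(sin(u)),
  M(u, v) = r_uv · N̂ = 0,
  N(u, v) = r_vv · N̂ = -4*sin(u)^3/Abs(sin(u)).
Evaluating at (u, v) = (2*pi/3, 3*pi/5):
  L = -4, M = 0, N = -3.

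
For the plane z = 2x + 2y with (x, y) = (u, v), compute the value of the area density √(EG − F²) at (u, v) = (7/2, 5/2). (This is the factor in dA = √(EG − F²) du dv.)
√(EG − F²)|_{(7/2, 5/2)} = 3

E = 5, F = 4, G = 5, so EG − F² = 9. Taking the positive square root: √(EG − F²) = 3. At (u, v) = (7/2, 5/2): 3.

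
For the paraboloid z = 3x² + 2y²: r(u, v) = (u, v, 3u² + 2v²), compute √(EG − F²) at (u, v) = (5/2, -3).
√(EG − F²)|_{(5/2, -3)} = sqrt(370)

E = 36*u^2 + 1, F = 24*u*v, G = 16*v^2 + 1; EG − F² = 36*u^2 + 16*v^2 + 1; √(EG − F²) = sqrt(36*u^2 + 16*v^2 + 1). At the given point: sqrt(370).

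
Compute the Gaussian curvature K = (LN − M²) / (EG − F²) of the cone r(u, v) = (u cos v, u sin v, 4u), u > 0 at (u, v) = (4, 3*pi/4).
K = 0

Coefficients of the first fundamental form: E = 17, F = 0, G = u^2.
Coefficients of the second fundamental form: L = 0, M = 0, N = 4*sqrt(17)*u^2/(17*Abs(u)).
Assemble K = (LN − M²)/(EG − F²) = 0. At (u, v) = (4, 3*pi/4): K = 0.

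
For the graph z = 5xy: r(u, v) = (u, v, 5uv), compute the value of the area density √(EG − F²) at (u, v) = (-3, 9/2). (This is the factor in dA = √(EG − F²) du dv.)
√(EG − F²)|_{(-3, 9/2)} = sqrt(2929)/2

E = 25*v^2 + 1, F = 25*u*v, G = 25*u^2 + 1, so EG − F² = 25*u^2 + 25*v^2 + 1. Taking the positive square root: √(EG − F²) = sqrt(25*u^2 + 25*v^2 + 1). At (u, v) = (-3, 9/2): sqrt(2929)/2.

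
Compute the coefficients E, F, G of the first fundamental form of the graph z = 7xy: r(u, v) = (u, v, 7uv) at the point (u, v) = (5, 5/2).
E = 1229/4;  F = 1225/2;  G = 1226

Partials: r_u = (1, 0, 7*v), r_v = (0, 1, 7*u). As functions of (u, v):
  E = r_u · r_u = 49*v^2 + 1,
  F = r_u · r_v = 49*u*v,
  G = r_v · r_v = 49*u^2 + 1.
Evaluating at (u, v) = (5, 5/2): E = 1229/4, F = 1225/2, G = 1226.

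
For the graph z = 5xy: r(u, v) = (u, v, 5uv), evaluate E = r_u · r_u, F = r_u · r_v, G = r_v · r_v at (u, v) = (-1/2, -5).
E = 626;  F = 125/2;  G = 29/4

Partials: r_u = (1, 0, 5*v), r_v = (0, 1, 5*u). As functions of (u, v):
  E = r_u · r_u = 25*v^2 + 1,
  F = r_u · r_v = 25*u*v,
  G = r_v · r_v = 25*u^2 + 1.
Evaluating at (u, v) = (-1/2, -5): E = 626, F = 125/2, G = 29/4.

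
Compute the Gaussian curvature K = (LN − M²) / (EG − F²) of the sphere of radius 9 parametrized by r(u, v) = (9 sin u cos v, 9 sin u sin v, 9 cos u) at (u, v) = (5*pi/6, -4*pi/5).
K = 1/81

Coefficients of the first fundamental form: E = 81, F = 0, G = 81*sin(u)^2.
Coefficients of the second fundamental form: L = -9*sin(u)/Abs(sin(u)), M = 0, N = -9*sin(u)^3/Abs(sin(u)).
Assemble K = (LN − M²)/(EG − F²) = 1/81. At (u, v) = (5*pi/6, -4*pi/5): K = 1/81.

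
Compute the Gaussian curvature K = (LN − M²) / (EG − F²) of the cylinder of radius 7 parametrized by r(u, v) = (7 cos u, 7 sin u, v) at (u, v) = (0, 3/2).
K = 0

Coefficients of the first fundamental form: E = 49, F = 0, G = 1.
Coefficients of the second fundamental form: L = -7, M = 0, N = 0.
Assemble K = (LN − M²)/(EG − F²) = 0. At (u, v) = (0, 3/2): K = 0.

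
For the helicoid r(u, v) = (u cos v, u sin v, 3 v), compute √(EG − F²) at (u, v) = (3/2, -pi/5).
√(EG − F²)|_{(3/2, -pi/5)} = 3*sqrt(5)/2

E = 1, F = 0, G = u^2 + 9; EG − F² = u^2 + 9; √(EG − F²) = sqrt(u^2 + 9). At the given point: 3*sqrt(5)/2.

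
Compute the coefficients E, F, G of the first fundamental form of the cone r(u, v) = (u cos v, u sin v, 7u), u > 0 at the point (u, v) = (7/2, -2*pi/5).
E = 50;  F = 0;  G = 49/4

Partials: r_u = (cos(v), sin(v), 7), r_v = (-u*sin(v), u*cos(v), 0). As functions of (u, v):
  E = r_u · r_u = 50,
  F = r_u · r_v = 0,
  G = r_v · r_v = u^2.
Evaluating at (u, v) = (7/2, -2*pi/5): E = 50, F = 0, G = 49/4.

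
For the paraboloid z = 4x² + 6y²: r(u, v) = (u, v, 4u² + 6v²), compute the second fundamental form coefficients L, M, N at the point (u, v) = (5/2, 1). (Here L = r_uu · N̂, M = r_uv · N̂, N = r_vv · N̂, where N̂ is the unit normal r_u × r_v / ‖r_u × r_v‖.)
L = 8*sqrt(545)/545;  M = 0;  N = 12*sqrt(545)/545

Compute the unit normal N̂(u, v) = (-8*u/sqrt(64*u^2 + 144*v^2 + 1), -12*v/sqrt(64*u^2 + 144*v^2 + 1), 1/sqrt(64*u^2 + 144*v^2 + 1)), and the second partials r_uu, r_uv, r_vv. Take dot products:
  L(u, v) = r_uu · N̂ = 8/sqrt(64*u^2 + 144*v^2 + 1),
  M(u, v) = r_uv · N̂ = 0,
  N(u, v) = r_vv · N̂ = 12/sqrt(64*u^2 + 144*v^2 + 1).
Evaluating at (u, v) = (5/2, 1):
  L = 8*sqrt(545)/545, M = 0, N = 12*sqrt(545)/545.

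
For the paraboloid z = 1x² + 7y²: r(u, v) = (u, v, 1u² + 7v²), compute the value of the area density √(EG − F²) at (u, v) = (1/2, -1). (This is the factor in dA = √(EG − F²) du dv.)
√(EG − F²)|_{(1/2, -1)} = 3*sqrt(22)

E = 4*u^2 + 1, F = 28*u*v, G = 196*v^2 + 1, so EG − F² = 4*u^2 + 196*v^2 + 1. Taking the positive square root: √(EG − F²) = sqrt(4*u^2 + 196*v^2 + 1). At (u, v) = (1/2, -1): 3*sqrt(22).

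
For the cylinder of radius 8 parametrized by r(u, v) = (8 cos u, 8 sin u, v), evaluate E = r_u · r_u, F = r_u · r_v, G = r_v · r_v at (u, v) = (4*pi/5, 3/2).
E = 64;  F = 0;  G = 1

Partials: r_u = (-8*sin(u), 8*cos(u), 0), r_v = (0, 0, 1). As functions of (u, v):
  E = r_u · r_u = 64,
  F = r_u · r_v = 0,
  G = r_v · r_v = 1.
Evaluating at (u, v) = (4*pi/5, 3/2): E = 64, F = 0, G = 1.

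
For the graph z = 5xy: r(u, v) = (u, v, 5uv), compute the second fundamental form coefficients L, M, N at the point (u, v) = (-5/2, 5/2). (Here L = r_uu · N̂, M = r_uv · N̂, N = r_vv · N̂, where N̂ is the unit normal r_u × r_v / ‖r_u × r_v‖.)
L = 0;  M = 5*sqrt(1254)/627;  N = 0

Compute the unit normal N̂(u, v) = (-5*v/sqrt(25*u^2 + 25*v^2 + 1), -5*u/sqrt(25*u^2 + 25*v^2 + 1), 1/sqrt(25*u^2 + 25*v^2 + 1)), and the second partials r_uu, r_uv, r_vv. Take dot products:
  L(u, v) = r_uu · N̂ = 0,
  M(u, v) = r_uv · N̂ = 5/sqrt(25*u^2 + 25*v^2 + 1),
  N(u, v) = r_vv · N̂ = 0.
Evaluating at (u, v) = (-5/2, 5/2):
  L = 0, M = 5*sqrt(1254)/627, N = 0.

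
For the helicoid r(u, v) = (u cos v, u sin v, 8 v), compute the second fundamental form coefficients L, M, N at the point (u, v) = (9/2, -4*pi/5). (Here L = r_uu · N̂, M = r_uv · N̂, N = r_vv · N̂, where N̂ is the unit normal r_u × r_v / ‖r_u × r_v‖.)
L = 0;  M = -16*sqrt(337)/337;  N = 0

Compute the unit normal N̂(u, v) = (8*sin(v)/sqrt(u^2 + 64), -8*cos(v)/sqrt(u^2 + 64), u/sqrt(u^2 + 64)), and the second partials r_uu, r_uv, r_vv. Take dot products:
  L(u, v) = r_uu · N̂ = 0,
  M(u, v) = r_uv · N̂ = -8/sqrt(u^2 + 64),
  N(u, v) = r_vv · N̂ = 0.
Evaluating at (u, v) = (9/2, -4*pi/5):
  L = 0, M = -16*sqrt(337)/337, N = 0.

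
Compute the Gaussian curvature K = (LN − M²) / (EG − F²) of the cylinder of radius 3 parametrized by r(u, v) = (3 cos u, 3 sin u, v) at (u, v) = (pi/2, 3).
K = 0

Coefficients of the first fundamental form: E = 9, F = 0, G = 1.
Coefficients of the second fundamental form: L = -3, M = 0, N = 0.
Assemble K = (LN − M²)/(EG − F²) = 0. At (u, v) = (pi/2, 3): K = 0.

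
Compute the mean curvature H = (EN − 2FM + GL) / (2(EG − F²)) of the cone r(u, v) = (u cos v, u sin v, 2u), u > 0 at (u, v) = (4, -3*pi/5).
H = sqrt(5)/20

With E = 5, F = 0, G = u^2, L = 0, M = 0, N = 2*sqrt(5)*u^2/(5*Abs(u)), assemble
  H = (EN − 2FM + GL) / (2(EG − F²)) = sqrt(5)/(5*Abs(u)).
At (u, v) = (4, -3*pi/5): H = sqrt(5)/20.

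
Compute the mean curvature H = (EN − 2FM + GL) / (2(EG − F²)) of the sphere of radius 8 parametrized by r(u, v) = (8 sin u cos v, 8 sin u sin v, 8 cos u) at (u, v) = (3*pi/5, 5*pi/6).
H = -1/8

With E = 64, F = 0, G = 64*sin(u)^2, L = -8*sin(u)/Abs(sin(u)), M = 0, N = -8*sin(u)^3/Abs(sin(u)), assemble
  H = (EN − 2FM + GL) / (2(EG − F²)) = -sin(u)/(8*Abs(sin(u))).
At (u, v) = (3*pi/5, 5*pi/6): H = -1/8.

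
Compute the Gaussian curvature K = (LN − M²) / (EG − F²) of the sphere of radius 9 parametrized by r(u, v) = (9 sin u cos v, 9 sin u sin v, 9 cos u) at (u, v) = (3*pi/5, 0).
K = 1/81

Coefficients of the first fundamental form: E = 81, F = 0, G = 81*sin(u)^2.
Coefficients of the second fundamental form: L = -9*sin(u)/Abs(sin(u)), M = 0, N = -9*sin(u)^3/Abs(sin(u)).
Assemble K = (LN − M²)/(EG − F²) = 1/81. At (u, v) = (3*pi/5, 0): K = 1/81.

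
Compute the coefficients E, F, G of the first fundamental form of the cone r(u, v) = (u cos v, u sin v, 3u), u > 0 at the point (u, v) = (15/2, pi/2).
E = 10;  F = 0;  G = 225/4

Partials: r_u = (cos(v), sin(v), 3), r_v = (-u*sin(v), u*cos(v), 0). As functions of (u, v):
  E = r_u · r_u = 10,
  F = r_u · r_v = 0,
  G = r_v · r_v = u^2.
Evaluating at (u, v) = (15/2, pi/2): E = 10, F = 0, G = 225/4.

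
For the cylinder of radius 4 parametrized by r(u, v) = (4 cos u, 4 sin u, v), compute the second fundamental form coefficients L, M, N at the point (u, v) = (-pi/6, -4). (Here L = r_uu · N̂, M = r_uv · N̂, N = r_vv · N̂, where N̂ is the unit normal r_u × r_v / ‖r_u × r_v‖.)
L = -4;  M = 0;  N = 0

Compute the unit normal N̂(u, v) = (cos(u), sin(u), 0), and the second partials r_uu, r_uv, r_vv. Take dot products:
  L(u, v) = r_uu · N̂ = -4,
  M(u, v) = r_uv · N̂ = 0,
  N(u, v) = r_vv · N̂ = 0.
Evaluating at (u, v) = (-pi/6, -4):
  L = -4, M = 0, N = 0.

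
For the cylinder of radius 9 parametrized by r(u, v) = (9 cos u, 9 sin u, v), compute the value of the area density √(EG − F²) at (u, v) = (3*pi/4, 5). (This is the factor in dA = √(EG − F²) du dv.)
√(EG − F²)|_{(3*pi/4, 5)} = 9

E = 81, F = 0, G = 1, so EG − F² = 81. Taking the positive square root: √(EG − F²) = 9. At (u, v) = (3*pi/4, 5): 9.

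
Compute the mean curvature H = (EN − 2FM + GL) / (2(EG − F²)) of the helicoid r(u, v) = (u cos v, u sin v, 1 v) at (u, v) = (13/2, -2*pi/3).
H = 0

With E = 1, F = 0, G = u^2 + 1, L = 0, M = -1/sqrt(u^2 + 1), N = 0, assemble
  H = (EN − 2FM + GL) / (2(EG − F²)) = 0.
At (u, v) = (13/2, -2*pi/3): H = 0.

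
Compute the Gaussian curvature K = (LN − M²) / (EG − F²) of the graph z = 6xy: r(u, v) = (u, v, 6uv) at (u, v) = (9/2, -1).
K = -9/146689

Coefficients of the first fundamental form: E = 36*v^2 + 1, F = 36*u*v, G = 36*u^2 + 1.
Coefficients of the second fundamental form: L = 0, M = 6/sqrt(36*u^2 + 36*v^2 + 1), N = 0.
Assemble K = (LN − M²)/(EG − F²) = -36/(1296*u^4 + 2592*u^2*v^2 + 72*u^2 + 1296*v^4 + 72*v^2 + 1). At (u, v) = (9/2, -1): K = -9/146689.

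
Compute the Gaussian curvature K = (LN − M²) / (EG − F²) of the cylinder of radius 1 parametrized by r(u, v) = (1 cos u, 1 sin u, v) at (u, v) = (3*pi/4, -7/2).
K = 0

Coefficients of the first fundamental form: E = 1, F = 0, G = 1.
Coefficients of the second fundamental form: L = -1, M = 0, N = 0.
Assemble K = (LN − M²)/(EG − F²) = 0. At (u, v) = (3*pi/4, -7/2): K = 0.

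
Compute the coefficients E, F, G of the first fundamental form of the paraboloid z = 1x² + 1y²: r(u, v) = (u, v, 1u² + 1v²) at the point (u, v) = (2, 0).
E = 17;  F = 0;  G = 1

Partials: r_u = (1, 0, 2*u), r_v = (0, 1, 2*v). As functions of (u, v):
  E = r_u · r_u = 4*u^2 + 1,
  F = r_u · r_v = 4*u*v,
  G = r_v · r_v = 4*v^2 + 1.
Evaluating at (u, v) = (2, 0): E = 17, F = 0, G = 1.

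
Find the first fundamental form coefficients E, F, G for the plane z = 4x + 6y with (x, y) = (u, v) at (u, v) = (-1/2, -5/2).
E = 17;  F = 24;  G = 37

Partials: r_u = (1, 0, 4), r_v = (0, 1, 6). As functions of (u, v):
  E = r_u · r_u = 17,
  F = r_u · r_v = 24,
  G = r_v · r_v = 37.
Evaluating at (u, v) = (-1/2, -5/2): E = 17, F = 24, G = 37.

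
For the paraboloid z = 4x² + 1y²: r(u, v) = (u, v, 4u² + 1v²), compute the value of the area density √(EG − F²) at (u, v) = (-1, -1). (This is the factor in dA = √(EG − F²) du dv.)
√(EG − F²)|_{(-1, -1)} = sqrt(69)

E = 64*u^2 + 1, F = 16*u*v, G = 4*v^2 + 1, so EG − F² = 64*u^2 + 4*v^2 + 1. Taking the positive square root: √(EG − F²) = sqrt(64*u^2 + 4*v^2 + 1). At (u, v) = (-1, -1): sqrt(69).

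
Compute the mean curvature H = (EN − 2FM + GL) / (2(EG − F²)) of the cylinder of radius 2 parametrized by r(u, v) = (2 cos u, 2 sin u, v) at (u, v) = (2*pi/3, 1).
H = -1/4

With E = 4, F = 0, G = 1, L = -2, M = 0, N = 0, assemble
  H = (EN − 2FM + GL) / (2(EG − F²)) = -1/4.
At (u, v) = (2*pi/3, 1): H = -1/4.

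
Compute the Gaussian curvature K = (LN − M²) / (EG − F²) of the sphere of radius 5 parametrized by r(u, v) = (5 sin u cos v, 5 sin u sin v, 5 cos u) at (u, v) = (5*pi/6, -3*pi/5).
K = 1/25

Coefficients of the first fundamental form: E = 25, F = 0, G = 25*sin(u)^2.
Coefficients of the second fundamental form: L = -5*sin(u)/Abs(sin(u)), M = 0, N = -5*sin(u)^3/Abs(sin(u)).
Assemble K = (LN − M²)/(EG − F²) = 1/25. At (u, v) = (5*pi/6, -3*pi/5): K = 1/25.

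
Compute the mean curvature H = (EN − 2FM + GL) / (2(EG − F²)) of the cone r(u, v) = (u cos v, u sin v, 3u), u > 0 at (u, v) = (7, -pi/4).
H = 3*sqrt(10)/140

With E = 10, F = 0, G = u^2, L = 0, M = 0, N = 3*sqrt(10)*u^2/(10*Abs(u)), assemble
  H = (EN − 2FM + GL) / (2(EG − F²)) = 3*sqrt(10)/(20*Abs(u)).
At (u, v) = (7, -pi/4): H = 3*sqrt(10)/140.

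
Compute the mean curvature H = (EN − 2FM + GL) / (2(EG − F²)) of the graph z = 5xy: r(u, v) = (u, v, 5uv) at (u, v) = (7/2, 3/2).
H = -2625*sqrt(1454)/1057058

With E = 25*v^2 + 1, F = 25*u*v, G = 25*u^2 + 1, L = 0, M = 5/sqrt(25*u^2 + 25*v^2 + 1), N = 0, assemble
  H = (EN − 2FM + GL) / (2(EG − F²)) = -125*u*v/(25*u^2 + 25*v^2 + 1)^(3/2).
At (u, v) = (7/2, 3/2): H = -2625*sqrt(1454)/1057058.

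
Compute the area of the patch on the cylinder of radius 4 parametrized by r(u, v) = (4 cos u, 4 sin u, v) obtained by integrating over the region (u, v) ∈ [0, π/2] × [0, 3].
Area = 6*pi

Area = ∫∫ √(EG − F²) du dv with √(EG − F²) = 4. Integrating over [0, π/2] × [0, 3] gives 6*pi.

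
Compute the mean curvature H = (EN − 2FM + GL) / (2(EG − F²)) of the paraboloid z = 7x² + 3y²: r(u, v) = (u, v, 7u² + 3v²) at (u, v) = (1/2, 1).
H = 409*sqrt(86)/7396

With E = 196*u^2 + 1, F = 84*u*v, G = 36*v^2 + 1, L = 14/sqrt(196*u^2 + 36*v^2 + 1), M = 0, N = 6/sqrt(196*u^2 + 36*v^2 + 1), assemble
  H = (EN − 2FM + GL) / (2(EG − F²)) = 2*(294*u^2 + 126*v^2 + 5)/(196*u^2 + 36*v^2 + 1)^(3/2).
At (u, v) = (1/2, 1): H = 409*sqrt(86)/7396.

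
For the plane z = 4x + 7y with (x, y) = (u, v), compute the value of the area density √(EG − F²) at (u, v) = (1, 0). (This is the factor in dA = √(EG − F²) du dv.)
√(EG − F²)|_{(1, 0)} = sqrt(66)

E = 17, F = 28, G = 50, so EG − F² = 66. Taking the positive square root: √(EG − F²) = sqrt(66). At (u, v) = (1, 0): sqrt(66).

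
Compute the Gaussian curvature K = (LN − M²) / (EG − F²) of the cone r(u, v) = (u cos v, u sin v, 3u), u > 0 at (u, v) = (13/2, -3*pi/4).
K = 0

Coefficients of the first fundamental form: E = 10, F = 0, G = u^2.
Coefficients of the second fundamental form: L = 0, M = 0, N = 3*sqrt(10)*u^2/(10*Abs(u)).
Assemble K = (LN − M²)/(EG − F²) = 0. At (u, v) = (13/2, -3*pi/4): K = 0.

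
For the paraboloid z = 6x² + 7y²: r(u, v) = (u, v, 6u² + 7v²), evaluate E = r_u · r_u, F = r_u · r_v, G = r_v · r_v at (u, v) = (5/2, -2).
E = 901;  F = -840;  G = 785

Partials: r_u = (1, 0, 12*u), r_v = (0, 1, 14*v). As functions of (u, v):
  E = r_u · r_u = 144*u^2 + 1,
  F = r_u · r_v = 168*u*v,
  G = r_v · r_v = 196*v^2 + 1.
Evaluating at (u, v) = (5/2, -2): E = 901, F = -840, G = 785.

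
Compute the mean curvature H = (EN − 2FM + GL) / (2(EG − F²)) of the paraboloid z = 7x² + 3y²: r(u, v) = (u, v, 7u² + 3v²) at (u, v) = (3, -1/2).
H = 5365*sqrt(1774)/3147076

With E = 196*u^2 + 1, F = 84*u*v, G = 36*v^2 + 1, L = 14/sqrt(196*u^2 + 36*v^2 + 1), M = 0, N = 6/sqrt(196*u^2 + 36*v^2 + 1), assemble
  H = (EN − 2FM + GL) / (2(EG − F²)) = 2*(294*u^2 + 126*v^2 + 5)/(196*u^2 + 36*v^2 + 1)^(3/2).
At (u, v) = (3, -1/2): H = 5365*sqrt(1774)/3147076.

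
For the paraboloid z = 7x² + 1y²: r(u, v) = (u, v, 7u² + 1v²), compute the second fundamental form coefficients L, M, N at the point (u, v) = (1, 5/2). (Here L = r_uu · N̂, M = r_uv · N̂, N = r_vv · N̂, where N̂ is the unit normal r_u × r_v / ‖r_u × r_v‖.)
L = 7*sqrt(222)/111;  M = 0;  N = sqrt(222)/111

Compute the unit normal N̂(u, v) = (-14*u/sqrt(196*u^2 + 4*v^2 + 1), -2*v/sqrt(196*u^2 + 4*v^2 + 1), 1/sqrt(196*u^2 + 4*v^2 + 1)), and the second partials r_uu, r_uv, r_vv. Take dot products:
  L(u, v) = r_uu · N̂ = 14/sqrt(196*u^2 + 4*v^2 + 1),
  M(u, v) = r_uv · N̂ = 0,
  N(u, v) = r_vv · N̂ = 2/sqrt(196*u^2 + 4*v^2 + 1).
Evaluating at (u, v) = (1, 5/2):
  L = 7*sqrt(222)/111, M = 0, N = sqrt(222)/111.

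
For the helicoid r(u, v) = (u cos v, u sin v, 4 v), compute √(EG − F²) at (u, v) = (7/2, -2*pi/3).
√(EG − F²)|_{(7/2, -2*pi/3)} = sqrt(113)/2

E = 1, F = 0, G = u^2 + 16; EG − F² = u^2 + 16; √(EG − F²) = sqrt(u^2 + 16). At the given point: sqrt(113)/2.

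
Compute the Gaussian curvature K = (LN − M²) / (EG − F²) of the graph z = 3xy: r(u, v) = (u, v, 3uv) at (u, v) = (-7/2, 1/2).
K = -36/51529

Coefficients of the first fundamental form: E = 9*v^2 + 1, F = 9*u*v, G = 9*u^2 + 1.
Coefficients of the second fundamental form: L = 0, M = 3/sqrt(9*u^2 + 9*v^2 + 1), N = 0.
Assemble K = (LN − M²)/(EG − F²) = -9/(81*u^4 + 162*u^2*v^2 + 18*u^2 + 81*v^4 + 18*v^2 + 1). At (u, v) = (-7/2, 1/2): K = -36/51529.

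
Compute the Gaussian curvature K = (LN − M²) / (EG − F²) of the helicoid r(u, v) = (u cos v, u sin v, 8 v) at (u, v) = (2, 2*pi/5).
K = -4/289

Coefficients of the first fundamental form: E = 1, F = 0, G = u^2 + 64.
Coefficients of the second fundamental form: L = 0, M = -8/sqrt(u^2 + 64), N = 0.
Assemble K = (LN − M²)/(EG − F²) = -64/(u^2 + 64)^2. At (u, v) = (2, 2*pi/5): K = -4/289.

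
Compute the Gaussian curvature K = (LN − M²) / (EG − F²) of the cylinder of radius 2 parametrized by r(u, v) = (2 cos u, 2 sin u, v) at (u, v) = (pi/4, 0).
K = 0

Coefficients of the first fundamental form: E = 4, F = 0, G = 1.
Coefficients of the second fundamental form: L = -2, M = 0, N = 0.
Assemble K = (LN − M²)/(EG − F²) = 0. At (u, v) = (pi/4, 0): K = 0.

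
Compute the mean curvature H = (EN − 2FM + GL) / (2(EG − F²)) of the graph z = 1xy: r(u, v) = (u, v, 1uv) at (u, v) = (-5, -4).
H = -5*sqrt(42)/441

With E = v^2 + 1, F = u*v, G = u^2 + 1, L = 0, M = 1/sqrt(u^2 + v^2 + 1), N = 0, assemble
  H = (EN − 2FM + GL) / (2(EG − F²)) = -u*v/(u^2 + v^2 + 1)^(3/2).
At (u, v) = (-5, -4): H = -5*sqrt(42)/441.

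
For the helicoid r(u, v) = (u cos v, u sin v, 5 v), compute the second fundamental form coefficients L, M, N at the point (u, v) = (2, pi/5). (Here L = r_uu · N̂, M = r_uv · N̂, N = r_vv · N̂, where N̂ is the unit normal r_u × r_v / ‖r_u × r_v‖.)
L = 0;  M = -5*sqrt(29)/29;  N = 0

Compute the unit normal N̂(u, v) = (5*sin(v)/sqrt(u^2 + 25), -5*cos(v)/sqrt(u^2 + 25), u/sqrt(u^2 + 25)), and the second partials r_uu, r_uv, r_vv. Take dot products:
  L(u, v) = r_uu · N̂ = 0,
  M(u, v) = r_uv · N̂ = -5/sqrt(u^2 + 25),
  N(u, v) = r_vv · N̂ = 0.
Evaluating at (u, v) = (2, pi/5):
  L = 0, M = -5*sqrt(29)/29, N = 0.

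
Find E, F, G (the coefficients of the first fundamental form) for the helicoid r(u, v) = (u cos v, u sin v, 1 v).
E = 1;  F = 0;  G = u^2 + 1

Compute partials: r_u = (cos(v), sin(v), 0), r_v = (-u*sin(v), u*cos(v), 1). Then
  E = r_u · r_u = 1,
  F = r_u · r_v = 0,
  G = r_v · r_v = u^2 + 1.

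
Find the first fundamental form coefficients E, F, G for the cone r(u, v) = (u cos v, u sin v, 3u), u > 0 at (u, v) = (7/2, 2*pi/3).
E = 10;  F = 0;  G = 49/4

Partials: r_u = (cos(v), sin(v), 3), r_v = (-u*sin(v), u*cos(v), 0). As functions of (u, v):
  E = r_u · r_u = 10,
  F = r_u · r_v = 0,
  G = r_v · r_v = u^2.
Evaluating at (u, v) = (7/2, 2*pi/3): E = 10, F = 0, G = 49/4.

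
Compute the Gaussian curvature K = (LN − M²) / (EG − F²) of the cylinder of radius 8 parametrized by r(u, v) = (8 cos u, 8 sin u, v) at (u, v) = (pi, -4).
K = 0

Coefficients of the first fundamental form: E = 64, F = 0, G = 1.
Coefficients of the second fundamental form: L = -8, M = 0, N = 0.
Assemble K = (LN − M²)/(EG − F²) = 0. At (u, v) = (pi, -4): K = 0.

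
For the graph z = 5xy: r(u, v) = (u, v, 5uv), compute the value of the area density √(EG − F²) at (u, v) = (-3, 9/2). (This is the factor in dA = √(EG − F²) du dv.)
√(EG − F²)|_{(-3, 9/2)} = sqrt(2929)/2

E = 25*v^2 + 1, F = 25*u*v, G = 25*u^2 + 1, so EG − F² = 25*u^2 + 25*v^2 + 1. Taking the positive square root: √(EG − F²) = sqrt(25*u^2 + 25*v^2 + 1). At (u, v) = (-3, 9/2): sqrt(2929)/2.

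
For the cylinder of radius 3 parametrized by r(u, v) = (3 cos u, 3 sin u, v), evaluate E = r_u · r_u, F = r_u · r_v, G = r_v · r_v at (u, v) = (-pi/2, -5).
E = 9;  F = 0;  G = 1

Partials: r_u = (-3*sin(u), 3*cos(u), 0), r_v = (0, 0, 1). As functions of (u, v):
  E = r_u · r_u = 9,
  F = r_u · r_v = 0,
  G = r_v · r_v = 1.
Evaluating at (u, v) = (-pi/2, -5): E = 9, F = 0, G = 1.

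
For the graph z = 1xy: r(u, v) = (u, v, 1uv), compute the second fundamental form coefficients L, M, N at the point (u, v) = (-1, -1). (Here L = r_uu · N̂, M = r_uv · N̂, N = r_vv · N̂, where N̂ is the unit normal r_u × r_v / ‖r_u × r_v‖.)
L = 0;  M = sqrt(3)/3;  N = 0

Compute the unit normal N̂(u, v) = (-v/sqrt(u^2 + v^2 + 1), -u/sqrt(u^2 + v^2 + 1), 1/sqrt(u^2 + v^2 + 1)), and the second partials r_uu, r_uv, r_vv. Take dot products:
  L(u, v) = r_uu · N̂ = 0,
  M(u, v) = r_uv · N̂ = 1/sqrt(u^2 + v^2 + 1),
  N(u, v) = r_vv · N̂ = 0.
Evaluating at (u, v) = (-1, -1):
  L = 0, M = sqrt(3)/3, N = 0.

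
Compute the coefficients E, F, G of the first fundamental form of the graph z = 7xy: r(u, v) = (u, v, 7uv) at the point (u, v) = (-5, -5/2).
E = 1229/4;  F = 1225/2;  G = 1226

Partials: r_u = (1, 0, 7*v), r_v = (0, 1, 7*u). As functions of (u, v):
  E = r_u · r_u = 49*v^2 + 1,
  F = r_u · r_v = 49*u*v,
  G = r_v · r_v = 49*u^2 + 1.
Evaluating at (u, v) = (-5, -5/2): E = 1229/4, F = 1225/2, G = 1226.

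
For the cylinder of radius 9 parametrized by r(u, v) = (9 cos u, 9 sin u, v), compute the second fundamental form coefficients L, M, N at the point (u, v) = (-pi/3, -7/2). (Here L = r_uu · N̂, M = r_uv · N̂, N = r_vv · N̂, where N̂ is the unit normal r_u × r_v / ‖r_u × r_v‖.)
L = -9;  M = 0;  N = 0

Compute the unit normal N̂(u, v) = (cos(u), sin(u), 0), and the second partials r_uu, r_uv, r_vv. Take dot products:
  L(u, v) = r_uu · N̂ = -9,
  M(u, v) = r_uv · N̂ = 0,
  N(u, v) = r_vv · N̂ = 0.
Evaluating at (u, v) = (-pi/3, -7/2):
  L = -9, M = 0, N = 0.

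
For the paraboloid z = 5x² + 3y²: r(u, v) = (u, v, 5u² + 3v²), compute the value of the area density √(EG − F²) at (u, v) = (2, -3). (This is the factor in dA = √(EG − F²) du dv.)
√(EG − F²)|_{(2, -3)} = 5*sqrt(29)

E = 100*u^2 + 1, F = 60*u*v, G = 36*v^2 + 1, so EG − F² = 100*u^2 + 36*v^2 + 1. Taking the positive square root: √(EG − F²) = sqrt(100*u^2 + 36*v^2 + 1). At (u, v) = (2, -3): 5*sqrt(29).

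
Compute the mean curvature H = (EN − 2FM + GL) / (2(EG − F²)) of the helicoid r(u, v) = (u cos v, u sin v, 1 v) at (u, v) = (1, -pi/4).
H = 0

With E = 1, F = 0, G = u^2 + 1, L = 0, M = -1/sqrt(u^2 + 1), N = 0, assemble
  H = (EN − 2FM + GL) / (2(EG − F²)) = 0.
At (u, v) = (1, -pi/4): H = 0.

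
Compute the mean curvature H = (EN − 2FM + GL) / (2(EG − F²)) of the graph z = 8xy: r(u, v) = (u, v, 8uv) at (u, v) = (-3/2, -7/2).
H = -2688*sqrt(929)/863041

With E = 64*v^2 + 1, F = 64*u*v, G = 64*u^2 + 1, L = 0, M = 8/sqrt(64*u^2 + 64*v^2 + 1), N = 0, assemble
  H = (EN − 2FM + GL) / (2(EG − F²)) = -512*u*v/(64*u^2 + 64*v^2 + 1)^(3/2).
At (u, v) = (-3/2, -7/2): H = -2688*sqrt(929)/863041.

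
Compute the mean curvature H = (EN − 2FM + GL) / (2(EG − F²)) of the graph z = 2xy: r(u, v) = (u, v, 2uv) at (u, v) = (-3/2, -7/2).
H = -42*sqrt(59)/3481

With E = 4*v^2 + 1, F = 4*u*v, G = 4*u^2 + 1, L = 0, M = 2/sqrt(4*u^2 + 4*v^2 + 1), N = 0, assemble
  H = (EN − 2FM + GL) / (2(EG − F²)) = -8*u*v/(4*u^2 + 4*v^2 + 1)^(3/2).
At (u, v) = (-3/2, -7/2): H = -42*sqrt(59)/3481.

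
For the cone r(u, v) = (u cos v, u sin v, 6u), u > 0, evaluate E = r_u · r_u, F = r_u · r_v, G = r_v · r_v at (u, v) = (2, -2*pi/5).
E = 37;  F = 0;  G = 4

Partials: r_u = (cos(v), sin(v), 6), r_v = (-u*sin(v), u*cos(v), 0). As functions of (u, v):
  E = r_u · r_u = 37,
  F = r_u · r_v = 0,
  G = r_v · r_v = u^2.
Evaluating at (u, v) = (2, -2*pi/5): E = 37, F = 0, G = 4.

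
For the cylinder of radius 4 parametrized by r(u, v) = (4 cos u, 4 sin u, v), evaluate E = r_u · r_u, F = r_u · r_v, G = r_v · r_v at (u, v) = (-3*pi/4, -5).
E = 16;  F = 0;  G = 1

Partials: r_u = (-4*sin(u), 4*cos(u), 0), r_v = (0, 0, 1). As functions of (u, v):
  E = r_u · r_u = 16,
  F = r_u · r_v = 0,
  G = r_v · r_v = 1.
Evaluating at (u, v) = (-3*pi/4, -5): E = 16, F = 0, G = 1.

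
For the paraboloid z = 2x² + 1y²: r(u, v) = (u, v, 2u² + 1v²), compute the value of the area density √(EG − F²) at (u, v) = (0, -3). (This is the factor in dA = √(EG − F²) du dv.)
√(EG − F²)|_{(0, -3)} = sqrt(37)

E = 16*u^2 + 1, F = 8*u*v, G = 4*v^2 + 1, so EG − F² = 16*u^2 + 4*v^2 + 1. Taking the positive square root: √(EG − F²) = sqrt(16*u^2 + 4*v^2 + 1). At (u, v) = (0, -3): sqrt(37).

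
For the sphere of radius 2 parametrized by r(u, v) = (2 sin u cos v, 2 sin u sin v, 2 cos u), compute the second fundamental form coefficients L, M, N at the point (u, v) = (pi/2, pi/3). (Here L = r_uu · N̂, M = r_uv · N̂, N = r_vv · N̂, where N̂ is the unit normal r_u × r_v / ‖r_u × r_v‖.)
L = -2;  M = 0;  N = -2

Compute the unit normal N̂(u, v) = (sin(u)^2*cos(v)/Abs(sin(u)), sin(u)^2*sin(v)/Abs(sin(u)), sin(2*u)/(2*Abs(sin(u)))), and the second partials r_uu, r_uv, r_vv. Take dot products:
  L(u, v) = r_uu · N̂ = -2*sin(u)/Abs(sin(u)),
  M(u, v) = r_uv · N̂ = 0,
  N(u, v) = r_vv · N̂ = -2*sin(u)^3/Abs(sin(u)).
Evaluating at (u, v) = (pi/2, pi/3):
  L = -2, M = 0, N = -2.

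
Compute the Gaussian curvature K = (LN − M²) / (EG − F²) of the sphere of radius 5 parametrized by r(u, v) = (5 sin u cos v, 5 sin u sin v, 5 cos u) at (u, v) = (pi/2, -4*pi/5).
K = 1/25

Coefficients of the first fundamental form: E = 25, F = 0, G = 25*sin(u)^2.
Coefficients of the second fundamental form: L = -5*sin(u)/Abs(sin(u)), M = 0, N = -5*sin(u)^3/Abs(sin(u)).
Assemble K = (LN − M²)/(EG − F²) = 1/25. At (u, v) = (pi/2, -4*pi/5): K = 1/25.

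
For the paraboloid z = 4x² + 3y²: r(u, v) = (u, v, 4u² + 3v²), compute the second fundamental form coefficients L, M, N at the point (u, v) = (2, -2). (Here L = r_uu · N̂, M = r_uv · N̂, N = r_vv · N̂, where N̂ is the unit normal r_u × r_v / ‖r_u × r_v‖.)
L = 8*sqrt(401)/401;  M = 0;  N = 6*sqrt(401)/401

Compute the unit normal N̂(u, v) = (-8*u/sqrt(64*u^2 + 36*v^2 + 1), -6*v/sqrt(64*u^2 + 36*v^2 + 1), 1/sqrt(64*u^2 + 36*v^2 + 1)), and the second partials r_uu, r_uv, r_vv. Take dot products:
  L(u, v) = r_uu · N̂ = 8/sqrt(64*u^2 + 36*v^2 + 1),
  M(u, v) = r_uv · N̂ = 0,
  N(u, v) = r_vv · N̂ = 6/sqrt(64*u^2 + 36*v^2 + 1).
Evaluating at (u, v) = (2, -2):
  L = 8*sqrt(401)/401, M = 0, N = 6*sqrt(401)/401.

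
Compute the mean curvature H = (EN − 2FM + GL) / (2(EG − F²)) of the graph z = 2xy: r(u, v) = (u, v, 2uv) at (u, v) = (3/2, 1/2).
H = -6*sqrt(11)/121

With E = 4*v^2 + 1, F = 4*u*v, G = 4*u^2 + 1, L = 0, M = 2/sqrt(4*u^2 + 4*v^2 + 1), N = 0, assemble
  H = (EN − 2FM + GL) / (2(EG − F²)) = -8*u*v/(4*u^2 + 4*v^2 + 1)^(3/2).
At (u, v) = (3/2, 1/2): H = -6*sqrt(11)/121.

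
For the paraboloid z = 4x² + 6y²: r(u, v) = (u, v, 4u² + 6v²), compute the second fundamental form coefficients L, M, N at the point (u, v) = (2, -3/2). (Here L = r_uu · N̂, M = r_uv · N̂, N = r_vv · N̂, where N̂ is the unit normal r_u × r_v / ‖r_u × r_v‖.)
L = 8*sqrt(581)/581;  M = 0;  N = 12*sqrt(581)/581

Compute the unit normal N̂(u, v) = (-8*u/sqrt(64*u^2 + 144*v^2 + 1), -12*v/sqrt(64*u^2 + 144*v^2 + 1), 1/sqrt(64*u^2 + 144*v^2 + 1)), and the second partials r_uu, r_uv, r_vv. Take dot products:
  L(u, v) = r_uu · N̂ = 8/sqrt(64*u^2 + 144*v^2 + 1),
  M(u, v) = r_uv · N̂ = 0,
  N(u, v) = r_vv · N̂ = 12/sqrt(64*u^2 + 144*v^2 + 1).
Evaluating at (u, v) = (2, -3/2):
  L = 8*sqrt(581)/581, M = 0, N = 12*sqrt(581)/581.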